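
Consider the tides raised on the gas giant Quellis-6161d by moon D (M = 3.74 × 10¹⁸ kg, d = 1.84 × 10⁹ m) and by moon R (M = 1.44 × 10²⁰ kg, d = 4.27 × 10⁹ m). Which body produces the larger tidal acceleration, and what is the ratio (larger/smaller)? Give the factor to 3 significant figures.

Moon R, by a factor of ≈ 3.08

Compare M/d³ for the two perturbers:
Moon D: (3.74 × 10¹⁸) / (1.84 × 10⁹)³ = 6.004 × 10⁻¹⁰
Moon R: (1.44 × 10²⁰) / (4.27 × 10⁹)³ = 1.850 × 10⁻⁹
Ratio (larger/smaller) = 3.08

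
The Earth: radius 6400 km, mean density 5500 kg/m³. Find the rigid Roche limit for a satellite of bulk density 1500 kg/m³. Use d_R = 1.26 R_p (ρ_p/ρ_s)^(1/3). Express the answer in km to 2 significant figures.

12000 km

d_R = 1.26 × 6400 km × (5500/1500)^(1/3)
    = 12000 km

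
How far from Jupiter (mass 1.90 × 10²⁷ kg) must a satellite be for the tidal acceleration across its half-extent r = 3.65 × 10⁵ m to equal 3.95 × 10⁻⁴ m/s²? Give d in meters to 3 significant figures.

2GMr/d³ = a_tidal  ⇒  d = (2GMr / a_tidal)^(1/3)
d = (2 × 6.674×10⁻¹¹ × (1.90 × 10²⁷) × (3.65 × 10⁵) / (3.95 × 10⁻⁴))^(1/3)
  = 6.17 × 10⁸ m

6.17 × 10⁸ m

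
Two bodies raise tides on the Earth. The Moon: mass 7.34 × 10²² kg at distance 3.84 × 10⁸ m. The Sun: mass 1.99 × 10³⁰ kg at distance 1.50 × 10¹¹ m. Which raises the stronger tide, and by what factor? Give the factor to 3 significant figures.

The tide-raising term goes as M/d³ (the gradient of a 1/d² field).
The Moon: (7.34 × 10²²) / (3.84 × 10⁸)³ = 1.296 × 10⁻³
The Sun: (1.99 × 10³⁰) / (1.50 × 10¹¹)³ = 5.896 × 10⁻⁴
Ratio (larger/smaller) = 2.20

The Moon, by a factor of ≈ 2.20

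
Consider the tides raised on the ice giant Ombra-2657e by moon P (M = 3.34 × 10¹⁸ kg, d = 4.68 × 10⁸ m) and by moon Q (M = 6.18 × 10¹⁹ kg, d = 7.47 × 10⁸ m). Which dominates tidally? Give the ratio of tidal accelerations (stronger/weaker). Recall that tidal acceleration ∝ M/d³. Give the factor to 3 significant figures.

Moon Q, by a factor of ≈ 4.55

The tide-raising term goes as M/d³ (the gradient of a 1/d² field).
Moon P: (3.34 × 10¹⁸) / (4.68 × 10⁸)³ = 3.258 × 10⁻⁸
Moon Q: (6.18 × 10¹⁹) / (7.47 × 10⁸)³ = 1.483 × 10⁻⁷
Ratio (larger/smaller) = 4.55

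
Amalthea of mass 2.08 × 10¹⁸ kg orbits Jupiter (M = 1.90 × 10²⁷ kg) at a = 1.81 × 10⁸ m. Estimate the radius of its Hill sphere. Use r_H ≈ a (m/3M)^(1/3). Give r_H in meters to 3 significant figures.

r_H ≈ a (m/3M)^(1/3)
    = (1.81 × 10⁸) × (2.08 × 10¹⁸ / (3 × 1.90 × 10²⁷))^(1/3)
    = 1.29 × 10⁵ m

1.29 × 10⁵ m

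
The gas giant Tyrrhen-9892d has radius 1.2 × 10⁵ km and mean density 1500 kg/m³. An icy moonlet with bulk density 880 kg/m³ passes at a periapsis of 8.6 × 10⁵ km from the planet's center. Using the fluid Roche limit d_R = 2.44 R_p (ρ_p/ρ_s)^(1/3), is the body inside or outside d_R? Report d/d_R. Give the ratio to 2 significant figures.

outside; d/d_R ≈ 2.5

d_R = 2.44 × (1.2 × 10⁵ km) × (1500/880)^(1/3) = 3.498 × 10⁵ km
d/d_R = (8.6 × 10⁵) / (3.498 × 10⁵) = 2.5
Since d/d_R > 1, the body is outside the Roche limit.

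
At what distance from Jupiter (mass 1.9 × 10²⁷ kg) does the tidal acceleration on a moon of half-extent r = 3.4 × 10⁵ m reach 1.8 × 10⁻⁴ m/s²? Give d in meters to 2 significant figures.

7.8 × 10⁸ m

2GMr/d³ = a_tidal  ⇒  d = (2GMr / a_tidal)^(1/3)
d = (2 × 6.674×10⁻¹¹ × (1.9 × 10²⁷) × (3.4 × 10⁵) / (1.8 × 10⁻⁴))^(1/3)
  = 7.8 × 10⁸ m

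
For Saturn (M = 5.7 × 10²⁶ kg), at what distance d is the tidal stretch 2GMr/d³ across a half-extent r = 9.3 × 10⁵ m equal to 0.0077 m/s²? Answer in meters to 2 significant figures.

2GMr/d³ = a_tidal  ⇒  d = (2GMr / a_tidal)^(1/3)
d = (2 × 6.674×10⁻¹¹ × (5.7 × 10²⁶) × (9.3 × 10⁵) / (0.0077))^(1/3)
  = 2.1 × 10⁸ m

2.1 × 10⁸ m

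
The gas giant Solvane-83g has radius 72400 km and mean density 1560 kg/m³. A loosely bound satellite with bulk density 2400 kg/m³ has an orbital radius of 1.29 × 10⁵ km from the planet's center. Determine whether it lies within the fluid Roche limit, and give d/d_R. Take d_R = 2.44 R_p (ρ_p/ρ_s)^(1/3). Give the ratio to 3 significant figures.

d_R = 2.44 × (72400 km) × (1560/2400)^(1/3) = 1.530 × 10⁵ km
d/d_R = (1.29 × 10⁵) / (1.530 × 10⁵) = 0.843
Since d/d_R < 1, the body is inside the Roche limit.

inside; d/d_R ≈ 0.843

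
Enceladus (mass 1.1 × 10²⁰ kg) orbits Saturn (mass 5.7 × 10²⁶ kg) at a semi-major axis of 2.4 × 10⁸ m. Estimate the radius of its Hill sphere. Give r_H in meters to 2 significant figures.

9.6 × 10⁵ m

r_H ≈ a (m/3M)^(1/3)
    = (2.4 × 10⁸) × (1.1 × 10²⁰ / (3 × 5.7 × 10²⁶))^(1/3)
    = 9.6 × 10⁵ m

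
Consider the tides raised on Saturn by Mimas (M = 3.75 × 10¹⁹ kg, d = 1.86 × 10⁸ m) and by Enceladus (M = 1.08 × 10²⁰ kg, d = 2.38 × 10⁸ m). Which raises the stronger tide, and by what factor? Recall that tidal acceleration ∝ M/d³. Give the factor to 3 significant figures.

Enceladus, by a factor of ≈ 1.37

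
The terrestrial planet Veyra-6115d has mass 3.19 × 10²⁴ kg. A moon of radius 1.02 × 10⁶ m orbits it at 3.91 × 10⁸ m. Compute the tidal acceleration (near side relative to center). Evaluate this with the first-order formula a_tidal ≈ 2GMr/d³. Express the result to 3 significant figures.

a_tidal = 2GMr/d³
        = 2 × (6.674 × 10⁻¹¹) × (3.19 × 10²⁴) × (1.02 × 10⁶) / (3.91 × 10⁸)³
        = 7.27 × 10⁻⁶ m/s²

7.27 × 10⁻⁶ m/s²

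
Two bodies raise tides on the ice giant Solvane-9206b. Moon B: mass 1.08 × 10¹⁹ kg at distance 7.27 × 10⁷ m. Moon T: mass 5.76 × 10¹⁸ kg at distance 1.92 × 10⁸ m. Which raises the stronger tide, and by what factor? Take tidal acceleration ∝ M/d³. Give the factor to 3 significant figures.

Moon B, by a factor of ≈ 34.5

Compare M/d³ for the two perturbers:
Moon B: (1.08 × 10¹⁹) / (7.27 × 10⁷)³ = 2.811 × 10⁻⁵
Moon T: (5.76 × 10¹⁸) / (1.92 × 10⁸)³ = 8.138 × 10⁻⁷
Ratio (larger/smaller) = 34.5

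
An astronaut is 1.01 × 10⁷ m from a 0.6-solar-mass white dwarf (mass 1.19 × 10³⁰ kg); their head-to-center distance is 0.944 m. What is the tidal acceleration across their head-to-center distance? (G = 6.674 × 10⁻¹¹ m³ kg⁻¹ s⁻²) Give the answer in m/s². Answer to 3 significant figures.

Δg = 2GMr/d³
   = 2 × (6.674 × 10⁻¹¹) × (1.19 × 10³⁰) × (0.944) / (1.01 × 10⁷)³
   = 1.46 × 10⁻¹ m/s²

1.46 × 10⁻¹ m/s²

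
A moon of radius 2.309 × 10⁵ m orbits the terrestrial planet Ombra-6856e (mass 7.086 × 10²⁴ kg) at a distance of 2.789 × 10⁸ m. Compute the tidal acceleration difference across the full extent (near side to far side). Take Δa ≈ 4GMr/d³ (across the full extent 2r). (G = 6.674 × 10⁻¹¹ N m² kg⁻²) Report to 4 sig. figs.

2.013 × 10⁻⁵ m/s²

The field gradient is 2GM/d³; across the full diameter 2r the difference is 4GMr/d³.
a_tidal = 4GMr/d³
        = 4 × (6.674 × 10⁻¹¹) × (7.086 × 10²⁴) × (2.309 × 10⁵) / (2.789 × 10⁸)³
        = 2.013 × 10⁻⁵ m/s²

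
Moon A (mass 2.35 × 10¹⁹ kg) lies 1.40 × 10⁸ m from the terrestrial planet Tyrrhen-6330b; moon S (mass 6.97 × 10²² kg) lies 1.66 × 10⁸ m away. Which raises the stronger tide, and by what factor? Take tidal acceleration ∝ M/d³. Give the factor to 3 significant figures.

Tidal stretch scales as M/d³; compute that for each body.
Moon A: (2.35 × 10¹⁹) / (1.40 × 10⁸)³ = 8.564 × 10⁻⁶
Moon S: (6.97 × 10²²) / (1.66 × 10⁸)³ = 1.524 × 10⁻²
Ratio (larger/smaller) = 1780

Moon S, by a factor of ≈ 1780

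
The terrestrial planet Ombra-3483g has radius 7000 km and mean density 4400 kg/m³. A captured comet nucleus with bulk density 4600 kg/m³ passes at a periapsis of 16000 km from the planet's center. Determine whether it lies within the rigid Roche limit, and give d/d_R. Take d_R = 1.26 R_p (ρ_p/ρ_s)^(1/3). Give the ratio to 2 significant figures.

outside; d/d_R ≈ 1.8

d_R = 1.26 × (7000 km) × (4400/4600)^(1/3) = 8690 km
d/d_R = (16000) / (8690) = 1.8
Since d/d_R > 1, the body is outside the Roche limit.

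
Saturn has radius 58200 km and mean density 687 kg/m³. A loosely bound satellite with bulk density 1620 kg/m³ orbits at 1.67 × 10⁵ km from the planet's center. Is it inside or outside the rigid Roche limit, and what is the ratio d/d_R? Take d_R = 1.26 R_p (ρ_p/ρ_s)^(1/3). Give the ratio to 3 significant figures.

d_R = 1.26 × (58200 km) × (687/1620)^(1/3) = 55090 km
d/d_R = (1.67 × 10⁵) / (55090) = 3.03
Since d/d_R > 1, the body is outside the Roche limit.

outside; d/d_R ≈ 3.03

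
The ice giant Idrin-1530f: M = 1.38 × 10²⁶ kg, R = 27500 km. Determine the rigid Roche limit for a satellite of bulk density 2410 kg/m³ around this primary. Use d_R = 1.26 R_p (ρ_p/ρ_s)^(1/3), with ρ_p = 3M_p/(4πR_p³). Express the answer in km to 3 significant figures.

30100 km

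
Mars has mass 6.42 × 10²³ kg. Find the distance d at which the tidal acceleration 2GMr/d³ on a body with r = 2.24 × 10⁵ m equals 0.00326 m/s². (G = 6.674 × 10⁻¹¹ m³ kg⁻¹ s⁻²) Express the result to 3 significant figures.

1.81 × 10⁷ m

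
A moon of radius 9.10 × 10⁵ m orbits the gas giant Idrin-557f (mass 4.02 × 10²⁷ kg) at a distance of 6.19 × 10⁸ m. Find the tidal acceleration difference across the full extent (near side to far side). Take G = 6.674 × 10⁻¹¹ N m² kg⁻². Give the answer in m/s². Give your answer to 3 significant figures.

Δg = 4GMr/d³
   = 4 × (6.674 × 10⁻¹¹) × (4.02 × 10²⁷) × (9.10 × 10⁵) / (6.19 × 10⁸)³
   = 4.12 × 10⁻³ m/s²

4.12 × 10⁻³ m/s²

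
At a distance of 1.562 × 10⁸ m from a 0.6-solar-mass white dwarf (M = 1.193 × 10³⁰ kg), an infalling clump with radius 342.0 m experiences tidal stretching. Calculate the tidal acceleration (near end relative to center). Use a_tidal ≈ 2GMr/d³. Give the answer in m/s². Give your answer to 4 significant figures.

Δg = 2GMr/d³
   = 2 × (6.674 × 10⁻¹¹) × (1.193 × 10³⁰) × (342.0) / (1.562 × 10⁸)³
   = 1.429 × 10⁻² m/s²

1.429 × 10⁻² m/s²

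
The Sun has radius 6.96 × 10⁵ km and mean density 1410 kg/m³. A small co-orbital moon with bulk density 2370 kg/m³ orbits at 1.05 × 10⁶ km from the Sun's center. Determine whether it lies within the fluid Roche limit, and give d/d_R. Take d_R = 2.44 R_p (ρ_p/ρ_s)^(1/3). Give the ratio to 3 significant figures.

inside; d/d_R ≈ 0.735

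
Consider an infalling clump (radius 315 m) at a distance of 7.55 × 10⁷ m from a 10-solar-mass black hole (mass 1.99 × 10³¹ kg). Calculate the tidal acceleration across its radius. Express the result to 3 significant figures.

1.94 m/s²

a_tidal = 2GMr/d³
        = 2 × (6.674 × 10⁻¹¹) × (1.99 × 10³¹) × (315) / (7.55 × 10⁷)³
        = 1.94 m/s²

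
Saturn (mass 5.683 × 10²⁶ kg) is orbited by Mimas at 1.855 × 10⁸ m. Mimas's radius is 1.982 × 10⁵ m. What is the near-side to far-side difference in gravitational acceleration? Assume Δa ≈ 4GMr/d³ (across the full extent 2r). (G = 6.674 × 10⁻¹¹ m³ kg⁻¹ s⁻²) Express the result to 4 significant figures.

Δa = 4GMr/d³
   = 4 × (6.674 × 10⁻¹¹) × (5.683 × 10²⁶) × (1.982 × 10⁵) / (1.855 × 10⁸)³
   = 4.711 × 10⁻³ m/s²

4.711 × 10⁻³ m/s²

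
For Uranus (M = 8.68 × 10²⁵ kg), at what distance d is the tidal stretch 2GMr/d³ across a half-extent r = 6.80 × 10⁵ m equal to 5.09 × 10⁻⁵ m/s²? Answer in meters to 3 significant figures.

5.37 × 10⁸ m

2GMr/d³ = a_tidal  ⇒  d = (2GMr / a_tidal)^(1/3)
d = (2 × 6.674×10⁻¹¹ × (8.68 × 10²⁵) × (6.80 × 10⁵) / (5.09 × 10⁻⁵))^(1/3)
  = 5.37 × 10⁸ m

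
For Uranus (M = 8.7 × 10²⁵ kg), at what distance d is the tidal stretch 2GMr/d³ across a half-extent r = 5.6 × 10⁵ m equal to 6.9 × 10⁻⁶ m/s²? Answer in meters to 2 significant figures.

9.8 × 10⁸ m

2GMr/d³ = a_tidal  ⇒  d = (2GMr / a_tidal)^(1/3)
d = (2 × 6.674×10⁻¹¹ × (8.7 × 10²⁵) × (5.6 × 10⁵) / (6.9 × 10⁻⁶))^(1/3)
  = 9.8 × 10⁸ m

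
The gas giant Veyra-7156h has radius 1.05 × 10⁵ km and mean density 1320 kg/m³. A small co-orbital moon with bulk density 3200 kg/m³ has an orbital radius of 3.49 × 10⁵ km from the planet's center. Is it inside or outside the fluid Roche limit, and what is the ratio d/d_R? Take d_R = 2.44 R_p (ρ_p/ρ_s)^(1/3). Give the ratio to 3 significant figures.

outside; d/d_R ≈ 1.83

d_R = 2.44 × (1.05 × 10⁵ km) × (1320/3200)^(1/3) = 1.907 × 10⁵ km
d/d_R = (3.49 × 10⁵) / (1.907 × 10⁵) = 1.83
Since d/d_R > 1, the body is outside the Roche limit.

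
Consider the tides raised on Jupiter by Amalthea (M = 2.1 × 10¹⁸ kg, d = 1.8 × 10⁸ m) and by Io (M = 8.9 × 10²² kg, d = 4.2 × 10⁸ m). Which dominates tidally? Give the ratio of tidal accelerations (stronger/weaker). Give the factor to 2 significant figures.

Io, by a factor of ≈ 3300

Compare M/d³ for the two perturbers:
Amalthea: (2.1 × 10¹⁸) / (1.8 × 10⁸)³ = 3.601 × 10⁻⁷
Io: (8.9 × 10²²) / (4.2 × 10⁸)³ = 1.201 × 10⁻³
Ratio (larger/smaller) = 3300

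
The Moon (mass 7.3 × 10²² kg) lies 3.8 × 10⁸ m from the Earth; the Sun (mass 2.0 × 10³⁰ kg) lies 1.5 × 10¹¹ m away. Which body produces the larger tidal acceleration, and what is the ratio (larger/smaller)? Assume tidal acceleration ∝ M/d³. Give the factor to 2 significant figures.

The Moon, by a factor of ≈ 2.2

Tidal acceleration ∝ M/d³, so compare M/d³ for each.
The Moon: (7.3 × 10²²) / (3.8 × 10⁸)³ = 1.330 × 10⁻³
The Sun: (2.0 × 10³⁰) / (1.5 × 10¹¹)³ = 5.926 × 10⁻⁴
Ratio (larger/smaller) = 2.2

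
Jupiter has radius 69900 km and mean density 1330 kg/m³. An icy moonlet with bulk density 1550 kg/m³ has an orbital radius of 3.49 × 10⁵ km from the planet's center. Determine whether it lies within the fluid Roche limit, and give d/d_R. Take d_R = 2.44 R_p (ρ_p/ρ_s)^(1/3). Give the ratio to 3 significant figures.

outside; d/d_R ≈ 2.15

d_R = 2.44 × (69900 km) × (1330/1550)^(1/3) = 1.621 × 10⁵ km
d/d_R = (3.49 × 10⁵) / (1.621 × 10⁵) = 2.15
Since d/d_R > 1, the body is outside the Roche limit.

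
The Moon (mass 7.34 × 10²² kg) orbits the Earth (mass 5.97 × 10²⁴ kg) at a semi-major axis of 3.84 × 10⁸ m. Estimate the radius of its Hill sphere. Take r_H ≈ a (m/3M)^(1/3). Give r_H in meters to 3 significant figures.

r_H ≈ a (m/3M)^(1/3)
    = (3.84 × 10⁸) × (7.34 × 10²² / (3 × 5.97 × 10²⁴))^(1/3)
    = 6.15 × 10⁷ m

6.15 × 10⁷ m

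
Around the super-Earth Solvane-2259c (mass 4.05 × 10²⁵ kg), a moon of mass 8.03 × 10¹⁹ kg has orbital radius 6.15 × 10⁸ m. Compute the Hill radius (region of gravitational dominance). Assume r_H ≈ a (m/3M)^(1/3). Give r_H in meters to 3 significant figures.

r_H ≈ a (m/3M)^(1/3)
    = (6.15 × 10⁸) × (8.03 × 10¹⁹ / (3 × 4.05 × 10²⁵))^(1/3)
    = 5.36 × 10⁶ m

5.36 × 10⁶ m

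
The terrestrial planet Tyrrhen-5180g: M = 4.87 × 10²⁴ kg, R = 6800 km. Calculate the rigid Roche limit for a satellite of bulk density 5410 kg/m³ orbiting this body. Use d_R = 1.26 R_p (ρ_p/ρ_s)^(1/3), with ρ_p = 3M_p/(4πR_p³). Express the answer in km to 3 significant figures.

ρ_p = 3M_p/(4πR_p³) = 3 × (4.87 × 10²⁴) / (4π × (6.80 × 10⁶ m)³) = 3700 kg/m³
d_R = 1.26 × 6800 km × (3700/5410)^(1/3)
    = 7550 km

7550 km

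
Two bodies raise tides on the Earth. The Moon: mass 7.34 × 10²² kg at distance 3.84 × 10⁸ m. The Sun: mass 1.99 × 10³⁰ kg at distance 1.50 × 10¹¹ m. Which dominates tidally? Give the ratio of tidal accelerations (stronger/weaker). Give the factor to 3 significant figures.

Tidal stretch scales as M/d³; compute that for each body.
The Moon: (7.34 × 10²²) / (3.84 × 10⁸)³ = 1.296 × 10⁻³
The Sun: (1.99 × 10³⁰) / (1.50 × 10¹¹)³ = 5.896 × 10⁻⁴
Ratio (larger/smaller) = 2.20

The Moon, by a factor of ≈ 2.20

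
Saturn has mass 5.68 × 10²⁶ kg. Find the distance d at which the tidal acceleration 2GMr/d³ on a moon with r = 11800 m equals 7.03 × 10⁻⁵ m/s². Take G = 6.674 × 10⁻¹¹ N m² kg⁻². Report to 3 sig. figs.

2GMr/d³ = a_tidal  ⇒  d = (2GMr / a_tidal)^(1/3)
d = (2 × 6.674×10⁻¹¹ × (5.68 × 10²⁶) × (11800) / (7.03 × 10⁻⁵))^(1/3)
  = 2.33 × 10⁸ m

2.33 × 10⁸ m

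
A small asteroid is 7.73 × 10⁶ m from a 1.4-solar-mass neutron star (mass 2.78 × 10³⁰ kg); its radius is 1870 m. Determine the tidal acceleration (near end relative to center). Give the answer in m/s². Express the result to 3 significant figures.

a_tidal = 2GMr/d³
        = 2 × (6.674 × 10⁻¹¹) × (2.78 × 10³⁰) × (1870) / (7.73 × 10⁶)³
        = 1.50 × 10³ m/s²

1.50 × 10³ m/s²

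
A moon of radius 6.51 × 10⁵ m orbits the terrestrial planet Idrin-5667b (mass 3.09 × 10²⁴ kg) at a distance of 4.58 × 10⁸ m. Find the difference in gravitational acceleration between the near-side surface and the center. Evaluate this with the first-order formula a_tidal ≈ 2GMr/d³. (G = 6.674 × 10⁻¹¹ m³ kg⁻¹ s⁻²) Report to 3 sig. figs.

The tidal stretch is the gradient of GM/d² times the body's extent r, hence the 1/d³ dependence.
Δa = 2GMr/d³
   = 2 × (6.674 × 10⁻¹¹) × (3.09 × 10²⁴) × (6.51 × 10⁵) / (4.58 × 10⁸)³
   = 2.79 × 10⁻⁶ m/s²

2.79 × 10⁻⁶ m/s²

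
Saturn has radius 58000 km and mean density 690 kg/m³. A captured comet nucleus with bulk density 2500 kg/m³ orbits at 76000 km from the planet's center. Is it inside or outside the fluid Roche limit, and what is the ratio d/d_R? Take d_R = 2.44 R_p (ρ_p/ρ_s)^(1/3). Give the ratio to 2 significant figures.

d_R = 2.44 × (58000 km) × (690/2500)^(1/3) = 92140 km
d/d_R = (76000) / (92140) = 0.82
Since d/d_R < 1, the body is inside the Roche limit.

inside; d/d_R ≈ 0.82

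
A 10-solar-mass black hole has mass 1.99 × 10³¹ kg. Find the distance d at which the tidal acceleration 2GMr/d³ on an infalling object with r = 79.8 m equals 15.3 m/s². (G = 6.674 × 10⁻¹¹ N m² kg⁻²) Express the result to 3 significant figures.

2GMr/d³ = a_tidal  ⇒  d = (2GMr / a_tidal)^(1/3)
d = (2 × 6.674×10⁻¹¹ × (1.99 × 10³¹) × (79.8) / (15.3))^(1/3)
  = 2.40 × 10⁷ m

2.40 × 10⁷ m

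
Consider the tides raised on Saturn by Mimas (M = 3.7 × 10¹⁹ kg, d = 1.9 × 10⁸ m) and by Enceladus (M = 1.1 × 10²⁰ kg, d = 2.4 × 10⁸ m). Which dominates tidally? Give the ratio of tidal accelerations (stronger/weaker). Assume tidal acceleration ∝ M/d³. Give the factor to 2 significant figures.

The tide-raising term goes as M/d³ (the gradient of a 1/d² field).
Mimas: (3.7 × 10¹⁹) / (1.9 × 10⁸)³ = 5.394 × 10⁻⁶
Enceladus: (1.1 × 10²⁰) / (2.4 × 10⁸)³ = 7.957 × 10⁻⁶
Ratio (larger/smaller) = 1.5

Enceladus, by a factor of ≈ 1.5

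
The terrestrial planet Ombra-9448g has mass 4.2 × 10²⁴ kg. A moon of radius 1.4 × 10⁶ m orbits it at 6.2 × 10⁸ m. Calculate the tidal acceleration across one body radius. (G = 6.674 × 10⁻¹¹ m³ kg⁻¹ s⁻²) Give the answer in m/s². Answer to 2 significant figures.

3.3 × 10⁻⁶ m/s²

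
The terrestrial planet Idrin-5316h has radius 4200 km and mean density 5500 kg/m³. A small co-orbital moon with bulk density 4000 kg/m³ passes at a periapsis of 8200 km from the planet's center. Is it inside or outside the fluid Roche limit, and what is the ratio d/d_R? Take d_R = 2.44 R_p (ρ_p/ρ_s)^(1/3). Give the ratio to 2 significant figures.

inside; d/d_R ≈ 0.72

d_R = 2.44 × (4200 km) × (5500/4000)^(1/3) = 11400 km
d/d_R = (8200) / (11400) = 0.72
Since d/d_R < 1, the body is inside the Roche limit.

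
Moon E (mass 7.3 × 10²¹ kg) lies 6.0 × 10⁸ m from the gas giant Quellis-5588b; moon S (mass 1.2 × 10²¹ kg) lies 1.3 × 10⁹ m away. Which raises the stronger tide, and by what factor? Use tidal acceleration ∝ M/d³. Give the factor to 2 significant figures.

Tidal stretch scales as M/d³; compute that for each body.
Moon E: (7.3 × 10²¹) / (6.0 × 10⁸)³ = 3.380 × 10⁻⁵
Moon S: (1.2 × 10²¹) / (1.3 × 10⁹)³ = 5.462 × 10⁻⁷
Ratio (larger/smaller) = 62

Moon E, by a factor of ≈ 62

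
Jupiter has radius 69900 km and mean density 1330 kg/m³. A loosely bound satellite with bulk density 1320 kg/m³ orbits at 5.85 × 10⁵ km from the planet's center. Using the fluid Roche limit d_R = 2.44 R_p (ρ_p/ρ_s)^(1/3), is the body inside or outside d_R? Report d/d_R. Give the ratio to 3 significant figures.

d_R = 2.44 × (69900 km) × (1330/1320)^(1/3) = 1.710 × 10⁵ km
d/d_R = (5.85 × 10⁵) / (1.710 × 10⁵) = 3.42
Since d/d_R > 1, the body is outside the Roche limit.

outside; d/d_R ≈ 3.42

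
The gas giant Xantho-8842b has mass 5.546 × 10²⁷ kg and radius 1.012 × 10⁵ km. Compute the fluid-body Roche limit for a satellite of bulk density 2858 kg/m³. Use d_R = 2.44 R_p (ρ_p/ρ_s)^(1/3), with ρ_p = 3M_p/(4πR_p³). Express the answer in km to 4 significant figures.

ρ_p = 3M_p/(4πR_p³) = 3 × (5.546 × 10²⁷) / (4π × (1.012 × 10⁸ m)³) = 1277 kg/m³
d_R = 2.44 × 1.012 × 10⁵ km × (1277/2858)^(1/3)
    = 1.888 × 10⁵ km

1.888 × 10⁵ km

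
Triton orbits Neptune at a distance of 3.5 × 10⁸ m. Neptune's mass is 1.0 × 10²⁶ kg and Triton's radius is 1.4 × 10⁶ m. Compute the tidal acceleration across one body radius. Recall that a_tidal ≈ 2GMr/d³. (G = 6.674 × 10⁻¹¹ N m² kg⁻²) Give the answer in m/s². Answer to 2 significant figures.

4.4 × 10⁻⁴ m/s²

a_tidal = 2GMr/d³
        = 2 × (6.674 × 10⁻¹¹) × (1.0 × 10²⁶) × (1.4 × 10⁶) / (3.5 × 10⁸)³
        = 4.4 × 10⁻⁴ m/s²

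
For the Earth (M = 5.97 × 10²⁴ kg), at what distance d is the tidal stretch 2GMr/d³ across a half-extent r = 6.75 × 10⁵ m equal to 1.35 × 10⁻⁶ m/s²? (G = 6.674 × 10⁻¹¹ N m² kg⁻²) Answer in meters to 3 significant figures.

2GMr/d³ = a_tidal  ⇒  d = (2GMr / a_tidal)^(1/3)
d = (2 × 6.674×10⁻¹¹ × (5.97 × 10²⁴) × (6.75 × 10⁵) / (1.35 × 10⁻⁶))^(1/3)
  = 7.36 × 10⁸ m

7.36 × 10⁸ m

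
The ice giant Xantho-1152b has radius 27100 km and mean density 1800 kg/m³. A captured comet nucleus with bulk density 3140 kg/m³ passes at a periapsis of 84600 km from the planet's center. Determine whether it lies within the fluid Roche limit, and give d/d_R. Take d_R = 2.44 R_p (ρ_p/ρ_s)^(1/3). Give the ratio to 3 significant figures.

outside; d/d_R ≈ 1.54

d_R = 2.44 × (27100 km) × (1800/3140)^(1/3) = 54930 km
d/d_R = (84600) / (54930) = 1.54
Since d/d_R > 1, the body is outside the Roche limit.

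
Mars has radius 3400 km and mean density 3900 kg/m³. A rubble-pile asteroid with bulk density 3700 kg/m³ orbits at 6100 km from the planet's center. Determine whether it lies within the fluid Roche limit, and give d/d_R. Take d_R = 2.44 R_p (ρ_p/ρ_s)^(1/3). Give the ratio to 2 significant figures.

inside; d/d_R ≈ 0.72

d_R = 2.44 × (3400 km) × (3900/3700)^(1/3) = 8443 km
d/d_R = (6100) / (8443) = 0.72
Since d/d_R < 1, the body is inside the Roche limit.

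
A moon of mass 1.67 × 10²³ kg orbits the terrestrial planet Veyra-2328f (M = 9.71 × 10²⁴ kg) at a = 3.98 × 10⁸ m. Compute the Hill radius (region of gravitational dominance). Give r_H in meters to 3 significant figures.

r_H ≈ a (m/3M)^(1/3)
    = (3.98 × 10⁸) × (1.67 × 10²³ / (3 × 9.71 × 10²⁴))^(1/3)
    = 7.12 × 10⁷ m

7.12 × 10⁷ m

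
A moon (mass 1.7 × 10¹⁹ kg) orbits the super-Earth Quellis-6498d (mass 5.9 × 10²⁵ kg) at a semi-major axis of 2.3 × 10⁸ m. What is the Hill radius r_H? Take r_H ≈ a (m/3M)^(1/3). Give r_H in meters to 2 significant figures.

1.1 × 10⁶ m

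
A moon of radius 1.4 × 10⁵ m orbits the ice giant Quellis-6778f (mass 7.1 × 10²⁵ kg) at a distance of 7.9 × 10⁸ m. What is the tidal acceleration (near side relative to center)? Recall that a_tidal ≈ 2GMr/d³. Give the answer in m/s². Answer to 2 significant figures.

a_tidal = 2GMr/d³
        = 2 × (6.674 × 10⁻¹¹) × (7.1 × 10²⁵) × (1.4 × 10⁵) / (7.9 × 10⁸)³
        = 2.7 × 10⁻⁶ m/s²

2.7 × 10⁻⁶ m/s²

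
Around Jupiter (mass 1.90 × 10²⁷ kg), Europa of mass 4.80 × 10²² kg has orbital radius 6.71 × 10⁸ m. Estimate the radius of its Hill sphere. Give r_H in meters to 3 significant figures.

r_H ≈ a (m/3M)^(1/3)
    = (6.71 × 10⁸) × (4.80 × 10²² / (3 × 1.90 × 10²⁷))^(1/3)
    = 1.37 × 10⁷ m

1.37 × 10⁷ m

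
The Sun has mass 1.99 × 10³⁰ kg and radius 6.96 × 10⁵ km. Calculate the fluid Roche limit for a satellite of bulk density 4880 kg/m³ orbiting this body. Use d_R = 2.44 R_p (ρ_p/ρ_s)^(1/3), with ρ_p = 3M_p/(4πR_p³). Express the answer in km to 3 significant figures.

1.12 × 10⁶ km

ρ_p = 3M_p/(4πR_p³) = 3 × (1.99 × 10³⁰) / (4π × (6.96 × 10⁸ m)³) = 1410 kg/m³
d_R = 2.44 × 6.96 × 10⁵ km × (1410/4880)^(1/3)
    = 1.12 × 10⁶ km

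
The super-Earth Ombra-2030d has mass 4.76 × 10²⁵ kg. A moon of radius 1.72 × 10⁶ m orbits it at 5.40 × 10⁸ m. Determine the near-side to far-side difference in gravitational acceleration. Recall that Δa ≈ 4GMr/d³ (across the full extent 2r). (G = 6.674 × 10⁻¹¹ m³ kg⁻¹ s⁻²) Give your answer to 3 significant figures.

1.39 × 10⁻⁴ m/s²

The field gradient is 2GM/d³; across the full diameter 2r the difference is 4GMr/d³.
Δa = 4GMr/d³
   = 4 × (6.674 × 10⁻¹¹) × (4.76 × 10²⁵) × (1.72 × 10⁶) / (5.40 × 10⁸)³
   = 1.39 × 10⁻⁴ m/s²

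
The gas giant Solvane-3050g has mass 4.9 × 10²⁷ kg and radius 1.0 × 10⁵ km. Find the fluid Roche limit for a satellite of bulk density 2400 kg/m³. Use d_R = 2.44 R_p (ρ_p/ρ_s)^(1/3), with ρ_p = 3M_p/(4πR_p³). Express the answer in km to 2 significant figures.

1.9 × 10⁵ km

ρ_p = 3M_p/(4πR_p³) = 3 × (4.9 × 10²⁷) / (4π × (1.0 × 10⁸ m)³) = 1200 kg/m³
d_R = 2.44 × 1.0 × 10⁵ km × (1200/2400)^(1/3)
    = 1.9 × 10⁵ km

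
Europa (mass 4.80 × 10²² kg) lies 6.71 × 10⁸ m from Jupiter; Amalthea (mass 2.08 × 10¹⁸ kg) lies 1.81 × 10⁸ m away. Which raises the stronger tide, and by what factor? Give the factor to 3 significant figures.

Europa, by a factor of ≈ 453

Tidal stretch scales as M/d³; compute that for each body.
Europa: (4.80 × 10²²) / (6.71 × 10⁸)³ = 1.589 × 10⁻⁴
Amalthea: (2.08 × 10¹⁸) / (1.81 × 10⁸)³ = 3.508 × 10⁻⁷
Ratio (larger/smaller) = 453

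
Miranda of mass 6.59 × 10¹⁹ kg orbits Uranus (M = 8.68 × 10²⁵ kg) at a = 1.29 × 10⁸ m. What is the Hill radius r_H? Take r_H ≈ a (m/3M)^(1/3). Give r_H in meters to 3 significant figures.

r_H ≈ a (m/3M)^(1/3)
    = (1.29 × 10⁸) × (6.59 × 10¹⁹ / (3 × 8.68 × 10²⁵))^(1/3)
    = 8.16 × 10⁵ m

8.16 × 10⁵ m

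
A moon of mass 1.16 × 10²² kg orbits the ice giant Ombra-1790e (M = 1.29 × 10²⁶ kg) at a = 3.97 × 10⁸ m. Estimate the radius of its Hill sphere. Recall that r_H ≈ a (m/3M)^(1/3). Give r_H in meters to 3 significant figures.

r_H ≈ a (m/3M)^(1/3)
    = (3.97 × 10⁸) × (1.16 × 10²² / (3 × 1.29 × 10²⁶))^(1/3)
    = 1.23 × 10⁷ m

1.23 × 10⁷ m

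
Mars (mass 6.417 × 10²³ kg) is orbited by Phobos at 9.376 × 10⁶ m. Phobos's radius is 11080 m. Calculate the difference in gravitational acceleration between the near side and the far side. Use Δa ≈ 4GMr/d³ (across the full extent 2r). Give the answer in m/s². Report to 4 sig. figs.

2.303 × 10⁻³ m/s²

a_tidal = 4GMr/d³
        = 4 × (6.674 × 10⁻¹¹) × (6.417 × 10²³) × (11080) / (9.376 × 10⁶)³
        = 2.303 × 10⁻³ m/s²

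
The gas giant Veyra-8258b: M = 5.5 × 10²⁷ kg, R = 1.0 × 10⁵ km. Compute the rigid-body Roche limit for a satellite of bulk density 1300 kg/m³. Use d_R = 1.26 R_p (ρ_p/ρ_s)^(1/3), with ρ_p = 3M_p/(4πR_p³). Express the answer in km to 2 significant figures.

1.3 × 10⁵ km

ρ_p = 3M_p/(4πR_p³) = 3 × (5.5 × 10²⁷) / (4π × (1.0 × 10⁸ m)³) = 1300 kg/m³
d_R = 1.26 × 1.0 × 10⁵ km × (1300/1300)^(1/3)
    = 1.3 × 10⁵ km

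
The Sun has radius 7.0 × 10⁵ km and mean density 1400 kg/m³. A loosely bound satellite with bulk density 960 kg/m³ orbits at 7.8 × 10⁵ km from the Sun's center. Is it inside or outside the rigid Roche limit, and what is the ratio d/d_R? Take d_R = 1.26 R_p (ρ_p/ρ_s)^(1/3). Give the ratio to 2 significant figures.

inside; d/d_R ≈ 0.78

d_R = 1.26 × (7.0 × 10⁵ km) × (1400/960)^(1/3) = 1.000 × 10⁶ km
d/d_R = (7.8 × 10⁵) / (1.000 × 10⁶) = 0.78
Since d/d_R < 1, the body is inside the Roche limit.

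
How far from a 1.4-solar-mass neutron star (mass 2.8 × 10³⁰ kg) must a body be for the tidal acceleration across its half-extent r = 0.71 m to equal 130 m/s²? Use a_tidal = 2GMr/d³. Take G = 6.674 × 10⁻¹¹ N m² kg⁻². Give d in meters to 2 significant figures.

1.3 × 10⁶ m

2GMr/d³ = a_tidal  ⇒  d = (2GMr / a_tidal)^(1/3)
d = (2 × 6.674×10⁻¹¹ × (2.8 × 10³⁰) × (0.71) / (130))^(1/3)
  = 1.3 × 10⁶ m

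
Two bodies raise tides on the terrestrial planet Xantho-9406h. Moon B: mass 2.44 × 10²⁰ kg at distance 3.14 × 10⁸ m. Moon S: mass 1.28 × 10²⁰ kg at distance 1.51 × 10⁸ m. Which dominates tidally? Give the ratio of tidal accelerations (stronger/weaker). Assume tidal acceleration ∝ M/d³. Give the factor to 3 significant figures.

Moon S, by a factor of ≈ 4.72

Tidal acceleration ∝ M/d³, so compare M/d³ for each.
Moon B: (2.44 × 10²⁰) / (3.14 × 10⁸)³ = 7.881 × 10⁻⁶
Moon S: (1.28 × 10²⁰) / (1.51 × 10⁸)³ = 3.718 × 10⁻⁵
Ratio (larger/smaller) = 4.72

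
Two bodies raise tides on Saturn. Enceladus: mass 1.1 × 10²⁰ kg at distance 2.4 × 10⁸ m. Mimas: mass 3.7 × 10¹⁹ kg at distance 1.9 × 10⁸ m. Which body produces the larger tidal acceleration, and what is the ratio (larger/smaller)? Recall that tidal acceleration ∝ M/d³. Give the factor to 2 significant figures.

The tide-raising term goes as M/d³ (the gradient of a 1/d² field).
Enceladus: (1.1 × 10²⁰) / (2.4 × 10⁸)³ = 7.957 × 10⁻⁶
Mimas: (3.7 × 10¹⁹) / (1.9 × 10⁸)³ = 5.394 × 10⁻⁶
Ratio (larger/smaller) = 1.5

Enceladus, by a factor of ≈ 1.5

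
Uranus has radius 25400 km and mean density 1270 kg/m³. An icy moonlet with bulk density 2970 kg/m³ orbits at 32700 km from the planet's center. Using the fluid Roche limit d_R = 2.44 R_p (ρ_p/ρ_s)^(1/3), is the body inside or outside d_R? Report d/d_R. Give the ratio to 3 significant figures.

inside; d/d_R ≈ 0.700

d_R = 2.44 × (25400 km) × (1270/2970)^(1/3) = 46690 km
d/d_R = (32700) / (46690) = 0.700
Since d/d_R < 1, the body is inside the Roche limit.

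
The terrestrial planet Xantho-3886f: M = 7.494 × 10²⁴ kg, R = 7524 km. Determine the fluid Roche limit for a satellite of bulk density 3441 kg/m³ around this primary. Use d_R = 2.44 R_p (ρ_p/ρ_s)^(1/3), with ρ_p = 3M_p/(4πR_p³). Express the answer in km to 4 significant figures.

ρ_p = 3M_p/(4πR_p³) = 3 × (7.494 × 10²⁴) / (4π × (7.524 × 10⁶ m)³) = 4200 kg/m³
d_R = 2.44 × 7524 km × (4200/3441)^(1/3)
    = 19620 km

19620 km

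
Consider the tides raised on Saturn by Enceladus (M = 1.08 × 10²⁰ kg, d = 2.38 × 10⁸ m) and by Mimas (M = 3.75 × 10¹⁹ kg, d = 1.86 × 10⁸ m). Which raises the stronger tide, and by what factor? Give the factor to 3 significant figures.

Tidal stretch scales as M/d³; compute that for each body.
Enceladus: (1.08 × 10²⁰) / (2.38 × 10⁸)³ = 8.011 × 10⁻⁶
Mimas: (3.75 × 10¹⁹) / (1.86 × 10⁸)³ = 5.828 × 10⁻⁶
Ratio (larger/smaller) = 1.37

Enceladus, by a factor of ≈ 1.37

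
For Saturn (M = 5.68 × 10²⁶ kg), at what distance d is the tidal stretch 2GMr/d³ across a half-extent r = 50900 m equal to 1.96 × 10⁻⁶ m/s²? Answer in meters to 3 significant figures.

2GMr/d³ = a_tidal  ⇒  d = (2GMr / a_tidal)^(1/3)
d = (2 × 6.674×10⁻¹¹ × (5.68 × 10²⁶) × (50900) / (1.96 × 10⁻⁶))^(1/3)
  = 1.25 × 10⁹ m

1.25 × 10⁹ m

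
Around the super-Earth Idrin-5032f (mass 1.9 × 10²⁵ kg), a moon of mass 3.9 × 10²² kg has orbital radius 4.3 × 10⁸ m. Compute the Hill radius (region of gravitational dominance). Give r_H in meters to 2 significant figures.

3.8 × 10⁷ m

r_H ≈ a (m/3M)^(1/3)
    = (4.3 × 10⁸) × (3.9 × 10²² / (3 × 1.9 × 10²⁵))^(1/3)
    = 3.8 × 10⁷ m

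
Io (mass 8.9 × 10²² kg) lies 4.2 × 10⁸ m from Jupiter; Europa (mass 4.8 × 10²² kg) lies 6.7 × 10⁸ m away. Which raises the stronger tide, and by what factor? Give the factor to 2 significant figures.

Tidal acceleration ∝ M/d³, so compare M/d³ for each.
Io: (8.9 × 10²²) / (4.2 × 10⁸)³ = 1.201 × 10⁻³
Europa: (4.8 × 10²²) / (6.7 × 10⁸)³ = 1.596 × 10⁻⁴
Ratio (larger/smaller) = 7.5

Io, by a factor of ≈ 7.5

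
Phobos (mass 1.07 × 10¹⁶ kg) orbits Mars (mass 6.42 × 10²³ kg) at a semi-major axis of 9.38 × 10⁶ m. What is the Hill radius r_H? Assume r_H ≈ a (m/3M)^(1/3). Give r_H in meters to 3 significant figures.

1.66 × 10⁴ m

r_H ≈ a (m/3M)^(1/3)
    = (9.38 × 10⁶) × (1.07 × 10¹⁶ / (3 × 6.42 × 10²³))^(1/3)
    = 1.66 × 10⁴ m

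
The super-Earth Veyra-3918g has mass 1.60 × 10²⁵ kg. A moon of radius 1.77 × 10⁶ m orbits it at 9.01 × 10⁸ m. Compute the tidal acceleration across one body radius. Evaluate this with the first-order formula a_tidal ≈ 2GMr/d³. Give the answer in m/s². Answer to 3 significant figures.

The tidal stretch is the gradient of GM/d² times the body's extent r, hence the 1/d³ dependence.
Δg = 2GMr/d³
   = 2 × (6.674 × 10⁻¹¹) × (1.60 × 10²⁵) × (1.77 × 10⁶) / (9.01 × 10⁸)³
   = 5.17 × 10⁻⁶ m/s²

5.17 × 10⁻⁶ m/s²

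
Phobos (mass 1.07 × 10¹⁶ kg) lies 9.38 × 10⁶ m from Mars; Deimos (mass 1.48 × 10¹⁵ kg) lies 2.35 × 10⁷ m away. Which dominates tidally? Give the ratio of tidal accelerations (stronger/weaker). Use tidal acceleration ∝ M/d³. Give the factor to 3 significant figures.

Tidal acceleration ∝ M/d³, so compare M/d³ for each.
Phobos: (1.07 × 10¹⁶) / (9.38 × 10⁶)³ = 1.297 × 10⁻⁵
Deimos: (1.48 × 10¹⁵) / (2.35 × 10⁷)³ = 1.140 × 10⁻⁷
Ratio (larger/smaller) = 114

Phobos, by a factor of ≈ 114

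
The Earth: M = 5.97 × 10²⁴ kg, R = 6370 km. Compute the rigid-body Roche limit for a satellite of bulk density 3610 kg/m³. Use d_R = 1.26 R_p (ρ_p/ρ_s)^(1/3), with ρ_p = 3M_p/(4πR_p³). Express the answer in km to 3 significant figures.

9240 km

ρ_p = 3M_p/(4πR_p³) = 3 × (5.97 × 10²⁴) / (4π × (6.37 × 10⁶ m)³) = 5510 kg/m³
d_R = 1.26 × 6370 km × (5510/3610)^(1/3)
    = 9240 km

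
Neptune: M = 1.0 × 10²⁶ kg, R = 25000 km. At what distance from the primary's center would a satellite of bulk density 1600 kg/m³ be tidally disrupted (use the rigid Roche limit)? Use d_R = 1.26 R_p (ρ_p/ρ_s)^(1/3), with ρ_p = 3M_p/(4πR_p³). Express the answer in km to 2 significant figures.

31000 km

ρ_p = 3M_p/(4πR_p³) = 3 × (1.0 × 10²⁶) / (4π × (2.5 × 10⁷ m)³) = 1500 kg/m³
d_R = 1.26 × 25000 km × (1500/1600)^(1/3)
    = 31000 km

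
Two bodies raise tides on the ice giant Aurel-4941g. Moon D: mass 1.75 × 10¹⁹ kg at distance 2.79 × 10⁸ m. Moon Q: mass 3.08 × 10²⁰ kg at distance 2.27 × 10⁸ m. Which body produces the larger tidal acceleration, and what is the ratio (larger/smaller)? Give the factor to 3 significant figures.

Compare M/d³ for the two perturbers:
Moon D: (1.75 × 10¹⁹) / (2.79 × 10⁸)³ = 8.058 × 10⁻⁷
Moon Q: (3.08 × 10²⁰) / (2.27 × 10⁸)³ = 2.633 × 10⁻⁵
Ratio (larger/smaller) = 32.7

Moon Q, by a factor of ≈ 32.7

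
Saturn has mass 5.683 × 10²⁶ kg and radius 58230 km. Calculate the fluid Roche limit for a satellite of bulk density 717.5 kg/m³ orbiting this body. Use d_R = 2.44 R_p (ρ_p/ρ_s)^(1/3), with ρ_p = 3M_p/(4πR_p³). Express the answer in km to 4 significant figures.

ρ_p = 3M_p/(4πR_p³) = 3 × (5.683 × 10²⁶) / (4π × (5.823 × 10⁷ m)³) = 687.1 kg/m³
d_R = 2.44 × 58230 km × (687.1/717.5)^(1/3)
    = 1.400 × 10⁵ km

1.400 × 10⁵ km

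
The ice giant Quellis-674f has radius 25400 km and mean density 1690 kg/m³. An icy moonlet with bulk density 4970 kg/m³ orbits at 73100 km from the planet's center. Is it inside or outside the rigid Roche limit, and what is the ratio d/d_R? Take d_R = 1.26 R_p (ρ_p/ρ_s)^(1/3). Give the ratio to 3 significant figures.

outside; d/d_R ≈ 3.27

d_R = 1.26 × (25400 km) × (1690/4970)^(1/3) = 22340 km
d/d_R = (73100) / (22340) = 3.27
Since d/d_R > 1, the body is outside the Roche limit.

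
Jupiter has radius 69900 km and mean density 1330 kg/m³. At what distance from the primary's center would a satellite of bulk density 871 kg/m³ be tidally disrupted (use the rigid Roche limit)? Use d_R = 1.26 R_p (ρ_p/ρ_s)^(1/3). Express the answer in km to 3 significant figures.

d_R = 1.26 × 69900 km × (1330/871)^(1/3)
    = 1.01 × 10⁵ km

1.01 × 10⁵ km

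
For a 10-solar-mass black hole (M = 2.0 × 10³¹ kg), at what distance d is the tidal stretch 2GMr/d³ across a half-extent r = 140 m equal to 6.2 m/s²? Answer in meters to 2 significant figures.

3.9 × 10⁷ m

2GMr/d³ = a_tidal  ⇒  d = (2GMr / a_tidal)^(1/3)
d = (2 × 6.674×10⁻¹¹ × (2.0 × 10³¹) × (140) / (6.2))^(1/3)
  = 3.9 × 10⁷ m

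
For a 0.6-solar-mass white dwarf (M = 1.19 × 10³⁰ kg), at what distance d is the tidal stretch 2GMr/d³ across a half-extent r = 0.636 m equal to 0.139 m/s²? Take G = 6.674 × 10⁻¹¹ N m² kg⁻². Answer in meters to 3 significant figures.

2GMr/d³ = a_tidal  ⇒  d = (2GMr / a_tidal)^(1/3)
d = (2 × 6.674×10⁻¹¹ × (1.19 × 10³⁰) × (0.636) / (0.139))^(1/3)
  = 8.99 × 10⁶ m

8.99 × 10⁶ m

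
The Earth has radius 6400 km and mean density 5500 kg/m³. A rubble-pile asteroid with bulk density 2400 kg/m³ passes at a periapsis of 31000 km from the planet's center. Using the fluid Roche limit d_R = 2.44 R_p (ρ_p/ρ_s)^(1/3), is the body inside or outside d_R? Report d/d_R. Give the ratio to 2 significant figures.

outside; d/d_R ≈ 1.5

d_R = 2.44 × (6400 km) × (5500/2400)^(1/3) = 20590 km
d/d_R = (31000) / (20590) = 1.5
Since d/d_R > 1, the body is outside the Roche limit.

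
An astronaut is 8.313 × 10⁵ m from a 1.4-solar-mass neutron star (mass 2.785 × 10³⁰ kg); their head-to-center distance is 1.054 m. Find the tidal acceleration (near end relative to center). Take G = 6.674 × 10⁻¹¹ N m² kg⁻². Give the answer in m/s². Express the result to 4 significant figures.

6.820 × 10² m/s²

Δg = 2GMr/d³
   = 2 × (6.674 × 10⁻¹¹) × (2.785 × 10³⁰) × (1.054) / (8.313 × 10⁵)³
   = 6.820 × 10² m/s²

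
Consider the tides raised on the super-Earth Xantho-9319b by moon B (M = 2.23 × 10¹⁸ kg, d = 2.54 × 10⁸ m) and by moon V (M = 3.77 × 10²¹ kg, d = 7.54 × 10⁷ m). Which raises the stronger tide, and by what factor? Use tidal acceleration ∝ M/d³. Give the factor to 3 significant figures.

Moon V, by a factor of ≈ 64600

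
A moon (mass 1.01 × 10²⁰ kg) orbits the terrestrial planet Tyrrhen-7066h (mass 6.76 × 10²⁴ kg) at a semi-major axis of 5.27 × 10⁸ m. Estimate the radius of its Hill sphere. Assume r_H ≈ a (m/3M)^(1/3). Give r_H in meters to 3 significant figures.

9.00 × 10⁶ m

r_H ≈ a (m/3M)^(1/3)
    = (5.27 × 10⁸) × (1.01 × 10²⁰ / (3 × 6.76 × 10²⁴))^(1/3)
    = 9.00 × 10⁶ m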